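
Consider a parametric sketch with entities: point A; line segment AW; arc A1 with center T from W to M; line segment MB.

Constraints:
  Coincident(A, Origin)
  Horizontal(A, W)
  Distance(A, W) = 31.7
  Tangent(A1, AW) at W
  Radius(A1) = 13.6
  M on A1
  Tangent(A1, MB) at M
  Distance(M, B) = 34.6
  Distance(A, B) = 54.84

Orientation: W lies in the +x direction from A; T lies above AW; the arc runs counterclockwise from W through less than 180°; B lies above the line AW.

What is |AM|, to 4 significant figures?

47.89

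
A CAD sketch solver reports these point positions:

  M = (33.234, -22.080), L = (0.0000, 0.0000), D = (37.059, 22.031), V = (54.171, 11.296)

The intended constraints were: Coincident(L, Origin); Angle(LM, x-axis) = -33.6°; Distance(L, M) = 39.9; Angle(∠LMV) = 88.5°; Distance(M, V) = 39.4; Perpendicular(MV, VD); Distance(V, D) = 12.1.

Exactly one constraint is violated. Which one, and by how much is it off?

Distance(V, D) = 12.1 — off by 8.10.

L = (0.00, 0.00) ✓; LM at -33.60° ✓; |LM| = 39.90 ✓; ∠LMV = 88.50° ✓; |MV| = 39.40 ✓; ∠(MV, VD) = 90.00° ✓; |VD| = 20.20 ✗.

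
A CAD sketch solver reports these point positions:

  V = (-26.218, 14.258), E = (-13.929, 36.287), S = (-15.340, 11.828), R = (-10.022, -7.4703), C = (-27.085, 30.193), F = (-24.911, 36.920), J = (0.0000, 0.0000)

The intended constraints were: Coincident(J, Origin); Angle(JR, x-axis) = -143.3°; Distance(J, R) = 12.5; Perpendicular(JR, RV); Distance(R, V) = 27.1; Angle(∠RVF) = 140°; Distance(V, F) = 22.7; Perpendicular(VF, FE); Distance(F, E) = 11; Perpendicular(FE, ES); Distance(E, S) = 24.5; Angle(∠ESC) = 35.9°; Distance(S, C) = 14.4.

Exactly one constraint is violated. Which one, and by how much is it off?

Distance(S, C) = 14.4 — off by 7.40.

J = (0.00, 0.00) ✓; JR at -143.3° ✓; |JR| = 12.50 ✓; ∠(JR, RV) = 90.00° ✓; |RV| = 27.10 ✓; ∠RVF = 140.0° ✓; |VF| = 22.70 ✓; ∠(VF, FE) = 90.00° ✓; |FE| = 11.00 ✓; ∠(FE, ES) = 90.00° ✓; |ES| = 24.50 ✓; ∠ESC = 35.90° ✓; |SC| = 21.80 ✗.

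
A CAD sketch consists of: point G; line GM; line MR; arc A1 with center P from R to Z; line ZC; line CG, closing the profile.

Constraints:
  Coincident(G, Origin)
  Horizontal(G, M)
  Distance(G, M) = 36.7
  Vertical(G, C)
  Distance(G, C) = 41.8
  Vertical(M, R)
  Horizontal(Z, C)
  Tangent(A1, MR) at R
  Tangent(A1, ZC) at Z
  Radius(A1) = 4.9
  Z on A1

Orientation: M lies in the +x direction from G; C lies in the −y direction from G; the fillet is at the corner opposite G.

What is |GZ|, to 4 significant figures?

52.52

G is at the origin; G and M share the same y with |GM| = 36.7 and M on the +x side, so M = (36.70, 0.000). G and C share the same x with |GC| = 41.8 and C on the −y side, so C = (0.000, -41.80). The virtual corner opposite G is at (36.70, -41.80). A1 meets MR tangentially, so PR is at right angles to MR and tangency of A1 to ZC means the radius PZ is perpendicular to ZC, with radius 4.9, so the center P sits 4.9 in from both sides at P = (31.80, -36.90). That places the tangent points at R = (36.70, -36.90) on MR and Z = (31.80, -41.80) on ZC. Then |GZ| = |Z − G| = 52.52.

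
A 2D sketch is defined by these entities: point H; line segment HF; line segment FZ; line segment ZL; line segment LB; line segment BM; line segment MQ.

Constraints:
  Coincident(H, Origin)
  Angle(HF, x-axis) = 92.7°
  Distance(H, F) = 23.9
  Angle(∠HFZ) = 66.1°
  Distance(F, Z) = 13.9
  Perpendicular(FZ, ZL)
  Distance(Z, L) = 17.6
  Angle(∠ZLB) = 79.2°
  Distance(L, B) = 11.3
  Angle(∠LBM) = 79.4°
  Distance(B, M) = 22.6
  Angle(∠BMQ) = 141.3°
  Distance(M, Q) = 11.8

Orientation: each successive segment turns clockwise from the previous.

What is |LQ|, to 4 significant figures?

29.96

H is at the origin; HF runs at 92.7° with length 23.9, so F = (-1.126, 23.87). ∠HFZ = 66.1° gives FZ at -21.20° from the x-axis; with |FZ| = 13.9, Z = (11.83, 18.85). FZ is perpendicular to ZL, so ZL runs at -111.2°; with |ZL| = 17.6, L = (5.469, 2.438). ∠ZLB = 79.2° gives LB at 148.0° from the x-axis; with |LB| = 11.3, B = (-4.114, 8.426). ∠LBM = 79.4° gives BM at 47.40° from the x-axis; with |BM| = 22.6, M = (11.18, 25.06). ∠BMQ = 141.3° gives MQ at 8.700° from the x-axis; with |MQ| = 11.8, Q = (22.85, 26.85). Then |LQ| = |Q − L| = 29.96.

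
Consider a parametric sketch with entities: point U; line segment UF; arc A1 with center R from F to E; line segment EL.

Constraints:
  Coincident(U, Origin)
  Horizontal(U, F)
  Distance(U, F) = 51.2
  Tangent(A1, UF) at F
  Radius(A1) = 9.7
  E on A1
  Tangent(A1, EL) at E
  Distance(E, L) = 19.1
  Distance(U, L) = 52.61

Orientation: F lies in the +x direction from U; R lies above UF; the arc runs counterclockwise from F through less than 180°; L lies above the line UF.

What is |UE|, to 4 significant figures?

60.10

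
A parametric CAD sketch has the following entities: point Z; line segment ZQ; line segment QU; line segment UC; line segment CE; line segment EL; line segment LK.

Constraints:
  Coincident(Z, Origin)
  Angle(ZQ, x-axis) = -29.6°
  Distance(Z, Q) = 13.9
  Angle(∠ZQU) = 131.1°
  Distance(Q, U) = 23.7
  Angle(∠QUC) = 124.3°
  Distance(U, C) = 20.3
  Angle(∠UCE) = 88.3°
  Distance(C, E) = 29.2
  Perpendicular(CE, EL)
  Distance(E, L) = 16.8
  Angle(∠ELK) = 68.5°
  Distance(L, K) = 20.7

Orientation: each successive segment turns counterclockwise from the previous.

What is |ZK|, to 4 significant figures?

31.18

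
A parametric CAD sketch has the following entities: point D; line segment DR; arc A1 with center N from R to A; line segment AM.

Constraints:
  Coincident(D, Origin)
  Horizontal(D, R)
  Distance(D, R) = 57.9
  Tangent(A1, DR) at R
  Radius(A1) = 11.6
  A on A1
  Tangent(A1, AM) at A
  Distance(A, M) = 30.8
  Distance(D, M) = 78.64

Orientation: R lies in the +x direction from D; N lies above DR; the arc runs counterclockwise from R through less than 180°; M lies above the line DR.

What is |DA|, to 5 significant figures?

70.628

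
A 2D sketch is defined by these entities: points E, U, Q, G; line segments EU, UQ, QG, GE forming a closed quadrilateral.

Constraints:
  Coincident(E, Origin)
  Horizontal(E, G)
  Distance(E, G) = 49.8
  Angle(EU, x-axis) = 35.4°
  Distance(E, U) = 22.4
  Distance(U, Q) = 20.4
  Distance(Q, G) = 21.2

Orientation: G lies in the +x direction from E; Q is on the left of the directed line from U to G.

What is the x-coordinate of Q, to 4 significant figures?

38.11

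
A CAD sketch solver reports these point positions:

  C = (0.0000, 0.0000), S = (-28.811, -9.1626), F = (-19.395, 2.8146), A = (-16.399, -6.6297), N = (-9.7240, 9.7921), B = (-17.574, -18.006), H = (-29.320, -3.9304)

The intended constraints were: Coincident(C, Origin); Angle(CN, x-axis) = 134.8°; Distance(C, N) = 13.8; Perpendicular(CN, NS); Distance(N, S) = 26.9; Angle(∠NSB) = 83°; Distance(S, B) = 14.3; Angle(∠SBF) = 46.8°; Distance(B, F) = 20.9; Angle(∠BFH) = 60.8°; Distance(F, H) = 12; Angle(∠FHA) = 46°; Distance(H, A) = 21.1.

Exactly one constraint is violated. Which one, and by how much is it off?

Distance(H, A) = 21.1 — off by 7.90.

C = (0.00, 0.00) ✓; CN at 134.8° ✓; |CN| = 13.80 ✓; ∠(CN, NS) = 90.00° ✓; |NS| = 26.90 ✓; ∠NSB = 83.00° ✓; |SB| = 14.30 ✓; ∠SBF = 46.80° ✓; |BF| = 20.90 ✓; ∠BFH = 60.80° ✓; |FH| = 12.00 ✓; ∠FHA = 46.00° ✓; |HA| = 13.20 ✗.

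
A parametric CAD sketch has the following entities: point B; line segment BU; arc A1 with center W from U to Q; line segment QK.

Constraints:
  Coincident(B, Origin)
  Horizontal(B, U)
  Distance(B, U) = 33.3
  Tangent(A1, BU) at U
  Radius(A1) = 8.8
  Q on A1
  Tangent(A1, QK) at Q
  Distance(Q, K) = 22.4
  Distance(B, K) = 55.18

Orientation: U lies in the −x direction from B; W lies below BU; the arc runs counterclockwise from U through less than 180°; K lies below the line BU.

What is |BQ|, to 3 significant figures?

42.4

B is at the origin; B and U share the same y with |BU| = 33.3 and U on the −x side, so U = (-33.3, 0.00). Since A1 is tangent to BU there, WU ⟂ BU, so W = U + (0, -8.8) = (-33.3, -8.80). Since WQ ⟂ QK (tangency), |WK| = √(8.8² + 22.4²) = 24.1 regardless of where Q sits on A1. So K lies on both circle(B, 55.18) and circle(W, 24.1); the below-BU intersection is K = (-47.3, -28.3). Q is the foot of the tangent from K: Q = (-41.8, -6.63).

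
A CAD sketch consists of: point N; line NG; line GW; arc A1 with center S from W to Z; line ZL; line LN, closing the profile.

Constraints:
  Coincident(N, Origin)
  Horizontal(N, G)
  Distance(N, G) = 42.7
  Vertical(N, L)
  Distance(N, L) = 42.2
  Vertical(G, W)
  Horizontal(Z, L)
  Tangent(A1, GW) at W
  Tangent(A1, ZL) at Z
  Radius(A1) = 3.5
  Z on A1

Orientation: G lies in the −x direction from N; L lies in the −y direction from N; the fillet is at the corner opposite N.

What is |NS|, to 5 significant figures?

55.085

N is at the origin; N and G share the same y with |NG| = 42.7 and G on the −x side, so G = (-42.700, 0.0000). N and L share the same x with |NL| = 42.2 and L on the −y side, so L = (0.0000, -42.200). The virtual corner opposite N is at (-42.700, -42.200). A1 meets GW tangentially, so SW is at right angles to GW and A1 meets ZL tangentially, so SZ is at right angles to ZL, with radius 3.5, so the center S sits 3.5 in from both sides at S = (-39.200, -38.700). Then |NS| = |S − N| = 55.085.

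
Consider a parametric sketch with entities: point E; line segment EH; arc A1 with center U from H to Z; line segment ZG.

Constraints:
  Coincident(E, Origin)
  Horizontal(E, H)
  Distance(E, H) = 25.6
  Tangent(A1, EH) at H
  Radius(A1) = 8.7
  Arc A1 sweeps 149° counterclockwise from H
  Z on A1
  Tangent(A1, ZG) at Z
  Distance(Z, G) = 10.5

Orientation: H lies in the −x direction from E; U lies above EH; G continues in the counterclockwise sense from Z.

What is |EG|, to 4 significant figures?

37.04

E is at the origin; EH is horizontal with |EH| = 25.6 and H on the −x side, so H = (-25.60, 0.000). Tangency of A1 to EH means the radius UH is perpendicular to EH, so U = H + (0, 8.7) = (-25.60, 8.700). On A1, H sits at bearing -90° from U; a 149° counterclockwise sweep puts Z at bearing 59°, so Z = U + 8.7·(cos 59°, sin 59°) = (-21.12, 16.16). Since A1 is tangent to ZG there, UZ ⟂ ZG, so ZG runs along (−sin 59°, cos 59°); with |ZG| = 10.5, G = (-30.12, 21.57). Then |EG| = |G − E| = 37.04.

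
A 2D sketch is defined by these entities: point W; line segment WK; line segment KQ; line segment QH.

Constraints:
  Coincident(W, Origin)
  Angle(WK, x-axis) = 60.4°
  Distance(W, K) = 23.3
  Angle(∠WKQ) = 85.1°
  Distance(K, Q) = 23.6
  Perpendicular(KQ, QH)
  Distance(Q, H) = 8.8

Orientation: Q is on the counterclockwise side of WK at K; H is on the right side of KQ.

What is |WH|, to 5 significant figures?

38.626

W is at the origin; WK runs at 60.4° with length 23.3, so K = 23.3·(cos 60.4°, sin 60.4°) = (11.509, 20.259). ∠WKQ = 85.1°, so KQ runs at 60.4° + (180° − 85.1°) = 155.30° from the x-axis; with |KQ| = 23.6, Q = K + 23.6·(cos 155.30°, sin 155.30°) = (-9.9319, 30.121). KQ ⟂ QH; with |QH| = 8.8 on the right of KQ, H = Q + 8.8·(0.41787, 0.90851) = (-6.2547, 38.116). Then |WH| = |H − W| = 38.626.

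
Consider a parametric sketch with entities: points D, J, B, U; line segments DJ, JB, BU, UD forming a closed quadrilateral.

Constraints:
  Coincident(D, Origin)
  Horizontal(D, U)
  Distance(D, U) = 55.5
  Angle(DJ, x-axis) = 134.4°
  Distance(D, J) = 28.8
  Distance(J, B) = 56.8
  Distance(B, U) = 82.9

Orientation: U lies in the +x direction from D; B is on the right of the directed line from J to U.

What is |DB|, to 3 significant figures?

40.9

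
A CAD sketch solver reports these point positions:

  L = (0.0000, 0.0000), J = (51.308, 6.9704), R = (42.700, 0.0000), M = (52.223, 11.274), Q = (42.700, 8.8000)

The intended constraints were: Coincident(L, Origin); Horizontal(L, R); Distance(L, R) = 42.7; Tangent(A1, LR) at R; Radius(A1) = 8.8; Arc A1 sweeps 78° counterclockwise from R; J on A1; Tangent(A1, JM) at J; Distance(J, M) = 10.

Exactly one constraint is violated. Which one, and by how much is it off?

Distance(J, M) = 10 — off by 5.60.

L = (0.00, 0.00) ✓; L.y = 0.00, R.y = 0.00 ✓; |LR| = 42.70 ✓; ∠(QR, RL) = 90.00° ✓; |QR| = 8.800 ✓; bearing(Q→J) − bearing(Q→R) = 78.00° ✓; |QJ| = 8.800 ✓; ∠(QJ, JM) = 90.00° ✓; |JM| = 4.400 ✗.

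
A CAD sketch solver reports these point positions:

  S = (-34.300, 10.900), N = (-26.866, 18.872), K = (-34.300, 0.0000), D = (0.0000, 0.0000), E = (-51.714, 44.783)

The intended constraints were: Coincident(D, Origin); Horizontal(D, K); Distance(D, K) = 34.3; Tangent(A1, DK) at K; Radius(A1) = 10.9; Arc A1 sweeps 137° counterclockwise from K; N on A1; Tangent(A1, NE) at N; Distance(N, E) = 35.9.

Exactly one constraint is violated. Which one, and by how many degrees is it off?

Tangent(A1, NE) at N — off by 3.20°.

D = (0.00, 0.00) ✓; D.y = 0.00, K.y = 0.00 ✓; |DK| = 34.30 ✓; ∠(SK, KD) = 90.00° ✓; |SK| = 10.90 ✓; bearing(S→N) − bearing(S→K) = 137.0° ✓; |SN| = 10.90 ✓; ∠(SN, NE) = 93.20° ✗; |NE| = 35.90 ✓.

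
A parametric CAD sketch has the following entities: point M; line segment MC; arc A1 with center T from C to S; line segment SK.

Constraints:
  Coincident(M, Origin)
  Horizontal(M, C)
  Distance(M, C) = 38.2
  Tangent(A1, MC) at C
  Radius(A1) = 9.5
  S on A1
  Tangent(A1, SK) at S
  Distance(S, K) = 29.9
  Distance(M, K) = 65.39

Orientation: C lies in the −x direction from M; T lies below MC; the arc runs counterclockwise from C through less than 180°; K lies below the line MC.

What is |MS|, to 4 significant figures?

48.01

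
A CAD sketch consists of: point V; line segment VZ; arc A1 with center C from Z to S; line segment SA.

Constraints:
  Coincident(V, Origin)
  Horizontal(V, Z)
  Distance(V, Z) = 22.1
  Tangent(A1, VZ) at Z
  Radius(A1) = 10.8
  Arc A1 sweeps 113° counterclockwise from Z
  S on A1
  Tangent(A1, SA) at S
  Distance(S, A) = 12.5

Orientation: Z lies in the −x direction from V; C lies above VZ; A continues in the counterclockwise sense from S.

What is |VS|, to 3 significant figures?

19.3

V is at the origin; V and Z share the same y with |VZ| = 22.1 and Z on the −x side, so Z = (-22.1, 0.00). A1 meets VZ tangentially, so CZ is at right angles to VZ, so C = Z + (0, 10.8) = (-22.1, 10.8). On A1, Z sits at bearing -90° from C; a 113° counterclockwise sweep puts S at bearing 23°, so S = C + 10.8·(cos 23°, sin 23°) = (-12.2, 15.0). Then |VS| = |S − V| = 19.3.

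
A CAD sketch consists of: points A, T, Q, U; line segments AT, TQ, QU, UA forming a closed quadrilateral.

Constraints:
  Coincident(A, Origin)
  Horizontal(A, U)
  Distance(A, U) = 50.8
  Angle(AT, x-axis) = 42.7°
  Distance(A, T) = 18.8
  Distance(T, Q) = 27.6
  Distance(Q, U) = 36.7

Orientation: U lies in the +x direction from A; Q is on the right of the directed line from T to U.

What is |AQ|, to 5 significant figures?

22.555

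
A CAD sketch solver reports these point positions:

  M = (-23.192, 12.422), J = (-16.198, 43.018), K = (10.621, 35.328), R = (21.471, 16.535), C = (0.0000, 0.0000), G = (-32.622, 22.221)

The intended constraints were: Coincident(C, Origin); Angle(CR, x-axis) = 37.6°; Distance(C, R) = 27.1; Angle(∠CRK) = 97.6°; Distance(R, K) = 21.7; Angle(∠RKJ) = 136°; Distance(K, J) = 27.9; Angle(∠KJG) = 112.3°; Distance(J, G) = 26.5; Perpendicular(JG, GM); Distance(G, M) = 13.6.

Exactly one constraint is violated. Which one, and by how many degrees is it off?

Perpendicular(JG, GM) — off by 7.80°.

C = (0.00, 0.00) ✓; CR at 37.60° ✓; |CR| = 27.10 ✓; ∠CRK = 97.60° ✓; |RK| = 21.70 ✓; ∠RKJ = 136.0° ✓; |KJ| = 27.90 ✓; ∠KJG = 112.3° ✓; |JG| = 26.50 ✓; ∠(JG, GM) = 82.20° ✗; |GM| = 13.60 ✓.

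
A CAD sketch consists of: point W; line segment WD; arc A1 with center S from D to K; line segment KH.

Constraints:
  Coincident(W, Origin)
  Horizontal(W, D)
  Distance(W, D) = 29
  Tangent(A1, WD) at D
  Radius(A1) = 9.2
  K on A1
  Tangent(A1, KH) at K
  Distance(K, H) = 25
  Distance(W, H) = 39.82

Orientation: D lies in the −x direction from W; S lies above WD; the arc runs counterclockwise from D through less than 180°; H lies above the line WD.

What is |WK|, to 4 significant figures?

21.89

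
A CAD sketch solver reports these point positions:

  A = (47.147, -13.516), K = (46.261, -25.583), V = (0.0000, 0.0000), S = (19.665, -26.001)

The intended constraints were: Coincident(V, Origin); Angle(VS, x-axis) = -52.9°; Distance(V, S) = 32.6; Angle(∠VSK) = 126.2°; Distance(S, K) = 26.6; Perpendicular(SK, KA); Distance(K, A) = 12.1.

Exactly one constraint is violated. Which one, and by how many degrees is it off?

Perpendicular(SK, KA) — off by 5.10°.

V = (0.00, 0.00) ✓; VS at -52.90° ✓; |VS| = 32.60 ✓; ∠VSK = 126.2° ✓; |SK| = 26.60 ✓; ∠(SK, KA) = 84.90° ✗; |KA| = 12.10 ✓.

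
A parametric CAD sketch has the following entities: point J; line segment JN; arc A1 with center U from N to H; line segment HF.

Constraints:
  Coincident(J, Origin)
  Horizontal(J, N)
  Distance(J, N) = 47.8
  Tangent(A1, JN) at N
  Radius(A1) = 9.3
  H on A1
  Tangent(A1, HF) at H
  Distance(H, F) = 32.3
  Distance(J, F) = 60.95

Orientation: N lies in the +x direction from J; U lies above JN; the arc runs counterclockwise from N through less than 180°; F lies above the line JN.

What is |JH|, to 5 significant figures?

57.816

Checks: J.y = 0.00, N.y = 0.00 ✓; |UH| = 9.300 ✓; ∠(UH, HF) = 90.00° ✓; |HF| = 32.30 ✓; |JF| = 60.95 ✓.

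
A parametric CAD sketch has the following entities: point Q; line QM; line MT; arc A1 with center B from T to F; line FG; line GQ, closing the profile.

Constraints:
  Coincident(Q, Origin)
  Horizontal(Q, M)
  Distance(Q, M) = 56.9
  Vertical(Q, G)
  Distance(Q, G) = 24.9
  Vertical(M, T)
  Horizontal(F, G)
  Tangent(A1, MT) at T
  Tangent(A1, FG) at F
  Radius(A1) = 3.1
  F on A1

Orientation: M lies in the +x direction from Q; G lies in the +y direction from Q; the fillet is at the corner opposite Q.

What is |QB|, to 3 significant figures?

58.0

Q is at the origin; Q and M share the same y with |QM| = 56.9 and M on the +x side, so M = (56.9, 0.00). Q and G share the same x with |QG| = 24.9 and G on the +y side, so G = (0.00, 24.9). The virtual corner opposite Q is at (56.9, 24.9). Since A1 is tangent to MT there, BT ⟂ MT and since A1 is tangent to FG there, BF ⟂ FG, with radius 3.1, so the center B sits 3.1 in from both sides at B = (53.8, 21.8). Then |QB| = |B − Q| = 58.0.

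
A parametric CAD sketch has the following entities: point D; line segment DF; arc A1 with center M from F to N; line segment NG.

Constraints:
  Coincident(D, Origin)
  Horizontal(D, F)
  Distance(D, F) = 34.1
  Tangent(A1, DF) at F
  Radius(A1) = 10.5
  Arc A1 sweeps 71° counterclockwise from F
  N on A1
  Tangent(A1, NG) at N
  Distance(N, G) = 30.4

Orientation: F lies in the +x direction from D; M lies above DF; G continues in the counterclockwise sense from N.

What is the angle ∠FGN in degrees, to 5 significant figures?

9.9595°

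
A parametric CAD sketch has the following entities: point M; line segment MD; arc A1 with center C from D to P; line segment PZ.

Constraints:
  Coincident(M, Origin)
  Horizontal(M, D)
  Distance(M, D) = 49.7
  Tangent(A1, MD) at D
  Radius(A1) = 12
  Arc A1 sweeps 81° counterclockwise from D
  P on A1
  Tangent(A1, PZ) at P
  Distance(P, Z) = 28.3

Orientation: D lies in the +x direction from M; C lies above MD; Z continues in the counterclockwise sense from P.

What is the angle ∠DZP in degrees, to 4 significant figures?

14.15°

M is at the origin; M and D share the same y with |MD| = 49.7 and D on the +x side, so D = (49.70, 0.000). A1 meets MD tangentially, so CD is at right angles to MD, so C = D + (0, 12) = (49.70, 12.00). On A1, D sits at bearing -90° from C; an 81° counterclockwise sweep puts P at bearing -9°, so P = C + 12.0·(cos -9°, sin -9°) = (61.55, 10.12). Since A1 is tangent to PZ there, CP ⟂ PZ, so PZ runs along (−sin -9°, cos -9°); with |PZ| = 28.3, Z = (65.98, 38.07). Then cos ∠DZP = ZD·ZP / (|ZD||ZP|), giving 14.15°.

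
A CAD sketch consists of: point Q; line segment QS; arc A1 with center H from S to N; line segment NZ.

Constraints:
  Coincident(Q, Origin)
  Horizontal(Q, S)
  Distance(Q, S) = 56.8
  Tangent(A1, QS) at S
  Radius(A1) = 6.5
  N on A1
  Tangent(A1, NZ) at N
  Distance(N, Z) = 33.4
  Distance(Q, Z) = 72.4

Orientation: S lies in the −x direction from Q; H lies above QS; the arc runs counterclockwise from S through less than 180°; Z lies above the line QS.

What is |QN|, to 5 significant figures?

51.256

Checks: |HN| = 6.500 ✓; ∠(HN, NZ) = 90.00° ✓; |NZ| = 33.40 ✓; |QZ| = 72.40 ✓.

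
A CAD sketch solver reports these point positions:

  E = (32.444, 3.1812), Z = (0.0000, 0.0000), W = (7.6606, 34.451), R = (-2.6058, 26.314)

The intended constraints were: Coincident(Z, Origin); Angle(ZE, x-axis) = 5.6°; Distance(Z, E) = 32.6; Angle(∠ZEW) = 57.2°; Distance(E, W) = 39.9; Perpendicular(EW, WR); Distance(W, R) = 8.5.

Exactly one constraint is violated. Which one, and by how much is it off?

Distance(W, R) = 8.5 — off by 4.60.

Z = (0.00, 0.00) ✓; ZE at 5.600° ✓; |ZE| = 32.60 ✓; ∠ZEW = 57.20° ✓; |EW| = 39.90 ✓; ∠(EW, WR) = 90.00° ✓; |WR| = 13.10 ✗.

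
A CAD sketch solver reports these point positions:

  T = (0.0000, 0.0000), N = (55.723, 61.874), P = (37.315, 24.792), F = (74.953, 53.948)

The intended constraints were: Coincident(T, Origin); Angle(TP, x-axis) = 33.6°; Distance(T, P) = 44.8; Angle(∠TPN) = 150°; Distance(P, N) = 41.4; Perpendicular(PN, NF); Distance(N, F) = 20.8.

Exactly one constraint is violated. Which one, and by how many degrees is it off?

Perpendicular(PN, NF) — off by 4.00°.

T = (0.00, 0.00) ✓; TP at 33.60° ✓; |TP| = 44.80 ✓; ∠TPN = 150.0° ✓; |PN| = 41.40 ✓; ∠(PN, NF) = 86.00° ✗; |NF| = 20.80 ✓.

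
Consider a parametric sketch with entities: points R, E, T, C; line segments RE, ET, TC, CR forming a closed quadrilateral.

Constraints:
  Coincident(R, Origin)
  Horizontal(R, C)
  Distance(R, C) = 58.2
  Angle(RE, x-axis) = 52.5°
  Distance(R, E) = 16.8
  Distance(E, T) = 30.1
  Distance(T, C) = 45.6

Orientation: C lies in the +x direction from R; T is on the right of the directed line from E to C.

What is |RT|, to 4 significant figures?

22.56

Checks: |ET| = 30.10 ✓; |TC| = 45.60 ✓.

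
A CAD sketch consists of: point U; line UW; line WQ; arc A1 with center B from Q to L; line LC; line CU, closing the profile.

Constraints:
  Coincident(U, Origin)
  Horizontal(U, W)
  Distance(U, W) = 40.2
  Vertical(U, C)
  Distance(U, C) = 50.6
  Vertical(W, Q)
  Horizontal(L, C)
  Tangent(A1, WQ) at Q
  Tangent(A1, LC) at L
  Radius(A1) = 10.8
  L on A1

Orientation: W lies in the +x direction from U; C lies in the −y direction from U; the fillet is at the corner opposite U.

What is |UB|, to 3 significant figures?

49.5

U is at the origin; UW is horizontal with |UW| = 40.2 and W on the +x side, so W = (40.2, 0.00). U and C share the same x with |UC| = 50.6 and C on the −y side, so C = (0.00, -50.6). The virtual corner opposite U is at (40.2, -50.6). Since A1 is tangent to WQ there, BQ ⟂ WQ and tangency of A1 to LC means the radius BL is perpendicular to LC, with radius 10.8, so the center B sits 10.8 in from both sides at B = (29.4, -39.8). Then |UB| = |B − U| = 49.5.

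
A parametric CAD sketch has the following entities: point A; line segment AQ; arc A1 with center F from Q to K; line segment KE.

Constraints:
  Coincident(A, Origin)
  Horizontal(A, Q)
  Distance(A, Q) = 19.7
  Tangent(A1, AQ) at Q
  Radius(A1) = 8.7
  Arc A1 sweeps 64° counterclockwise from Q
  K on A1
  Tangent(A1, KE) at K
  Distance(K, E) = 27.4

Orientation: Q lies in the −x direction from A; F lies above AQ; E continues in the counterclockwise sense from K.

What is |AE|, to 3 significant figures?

29.5

On A1, Q sits at bearing -90° from F; a 64° counterclockwise sweep puts K at bearing -26°, so K = F + 8.7·(cos -26°, sin -26°) = (-11.9, 4.89). A1 meets KE tangentially, so FK is at right angles to KE, so KE runs along (−sin -26°, cos -26°); with |KE| = 27.4, E = (0.131, 29.5). Then |AE| = |E − A| = 29.5.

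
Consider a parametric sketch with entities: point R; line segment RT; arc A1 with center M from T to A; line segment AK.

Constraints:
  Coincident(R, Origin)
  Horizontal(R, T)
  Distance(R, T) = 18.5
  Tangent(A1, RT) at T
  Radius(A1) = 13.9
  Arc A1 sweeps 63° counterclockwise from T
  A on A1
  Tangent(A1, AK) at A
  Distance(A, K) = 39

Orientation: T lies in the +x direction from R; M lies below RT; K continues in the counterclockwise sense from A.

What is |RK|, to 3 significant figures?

43.9

R is at the origin; RT is horizontal with |RT| = 18.5 and T on the +x side, so T = (18.5, 0.00). A1 meets RT tangentially, so MT is at right angles to RT, so M = T + (0, -13.9) = (18.5, -13.9). On A1, T sits at bearing 90° from M; a 63° counterclockwise sweep puts A at bearing 153°, so A = M + 13.9·(cos 153°, sin 153°) = (6.12, -7.59). Since A1 is tangent to AK there, MA ⟂ AK, so AK runs along (−sin 153°, cos 153°); with |AK| = 39.0, K = (-11.6, -42.3). Then |RK| = |K − R| = 43.9.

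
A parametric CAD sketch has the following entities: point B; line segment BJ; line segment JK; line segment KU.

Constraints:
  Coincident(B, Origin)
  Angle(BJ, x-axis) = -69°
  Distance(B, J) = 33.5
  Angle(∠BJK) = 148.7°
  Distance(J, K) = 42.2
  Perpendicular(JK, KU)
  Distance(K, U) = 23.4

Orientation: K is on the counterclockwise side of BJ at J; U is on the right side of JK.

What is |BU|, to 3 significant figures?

81.7

∠BJK = 148.7°, so JK runs at -69.0° + (180° − 148.7°) = -37.7° from the x-axis; with |JK| = 42.2, K = J + 42.2·(cos -37.7°, sin -37.7°) = (45.4, -57.1). JK is perpendicular to KU; with |KU| = 23.4 on the right of JK, U = K + 23.4·(-0.612, -0.791) = (31.1, -75.6). Then |BU| = |U − B| = 81.7.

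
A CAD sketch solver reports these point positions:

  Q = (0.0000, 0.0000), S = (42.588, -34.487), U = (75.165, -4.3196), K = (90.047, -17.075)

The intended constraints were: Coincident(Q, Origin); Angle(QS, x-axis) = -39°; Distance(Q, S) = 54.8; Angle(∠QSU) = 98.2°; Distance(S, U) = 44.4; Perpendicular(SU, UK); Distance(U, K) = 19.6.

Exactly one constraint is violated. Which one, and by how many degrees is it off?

Perpendicular(SU, UK) — off by 6.60°.

Q = (0.00, 0.00) ✓; QS at -39.00° ✓; |QS| = 54.80 ✓; ∠QSU = 98.20° ✓; |SU| = 44.40 ✓; ∠(SU, UK) = 83.40° ✗; |UK| = 19.60 ✓.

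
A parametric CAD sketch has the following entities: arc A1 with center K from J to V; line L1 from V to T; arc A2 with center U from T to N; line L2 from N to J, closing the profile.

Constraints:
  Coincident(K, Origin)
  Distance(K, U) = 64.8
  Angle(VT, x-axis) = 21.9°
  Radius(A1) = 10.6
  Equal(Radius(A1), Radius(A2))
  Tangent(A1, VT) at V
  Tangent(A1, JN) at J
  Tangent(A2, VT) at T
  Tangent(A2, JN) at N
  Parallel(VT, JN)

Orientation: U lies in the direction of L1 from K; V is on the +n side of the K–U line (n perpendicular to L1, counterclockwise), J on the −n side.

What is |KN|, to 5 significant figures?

65.661

Tangency of A1 to both parallel lines with radius 10.6 puts V and J at K ± 10.6·n: V = (-3.9537, 9.8351), J = (3.9537, -9.8351). Equal radii place T and N the same way about U: T = U + 10.6·n = (56.170, 34.005), N = U − 10.6·n = (64.077, 14.335). Then |KN| = |N − K| = 65.661.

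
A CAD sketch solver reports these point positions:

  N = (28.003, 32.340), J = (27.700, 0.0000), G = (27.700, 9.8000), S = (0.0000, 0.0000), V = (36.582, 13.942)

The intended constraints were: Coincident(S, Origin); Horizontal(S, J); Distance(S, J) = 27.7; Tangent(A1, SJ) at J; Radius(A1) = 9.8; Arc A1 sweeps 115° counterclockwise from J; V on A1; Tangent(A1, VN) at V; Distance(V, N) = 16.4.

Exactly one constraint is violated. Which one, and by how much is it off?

Distance(V, N) = 16.4 — off by 3.90.

S = (0.00, 0.00) ✓; S.y = 0.00, J.y = 0.00 ✓; |SJ| = 27.70 ✓; ∠(GJ, JS) = 90.00° ✓; |GJ| = 9.800 ✓; bearing(G→V) − bearing(G→J) = 115.0° ✓; |GV| = 9.800 ✓; ∠(GV, VN) = 90.00° ✓; |VN| = 20.30 ✗.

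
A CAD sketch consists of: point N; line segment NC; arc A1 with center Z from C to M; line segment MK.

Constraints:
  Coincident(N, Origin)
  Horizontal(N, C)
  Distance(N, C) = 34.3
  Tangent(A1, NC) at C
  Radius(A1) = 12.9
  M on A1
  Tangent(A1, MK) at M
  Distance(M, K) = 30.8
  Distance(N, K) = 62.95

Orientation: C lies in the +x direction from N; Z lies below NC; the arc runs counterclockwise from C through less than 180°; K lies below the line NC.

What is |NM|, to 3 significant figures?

32.3

Checks: |ZM| = 12.90 ✓; ∠(ZM, MK) = 90.00° ✓; |MK| = 30.80 ✓; |NK| = 62.95 ✓.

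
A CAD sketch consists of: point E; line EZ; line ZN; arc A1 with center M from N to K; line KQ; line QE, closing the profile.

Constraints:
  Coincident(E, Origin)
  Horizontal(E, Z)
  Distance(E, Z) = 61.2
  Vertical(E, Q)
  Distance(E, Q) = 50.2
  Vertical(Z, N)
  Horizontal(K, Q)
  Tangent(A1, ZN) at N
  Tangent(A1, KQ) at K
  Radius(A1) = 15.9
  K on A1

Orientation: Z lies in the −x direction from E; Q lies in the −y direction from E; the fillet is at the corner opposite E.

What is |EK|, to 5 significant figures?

67.618

The virtual corner opposite E is at (-61.200, -50.200). A1 meets ZN tangentially, so MN is at right angles to ZN and since A1 is tangent to KQ there, MK ⟂ KQ, with radius 15.9, so the center M sits 15.9 in from both sides at M = (-45.300, -34.300). That places the tangent points at N = (-61.200, -34.300) on ZN and K = (-45.300, -50.200) on KQ. Then |EK| = |K − E| = 67.618.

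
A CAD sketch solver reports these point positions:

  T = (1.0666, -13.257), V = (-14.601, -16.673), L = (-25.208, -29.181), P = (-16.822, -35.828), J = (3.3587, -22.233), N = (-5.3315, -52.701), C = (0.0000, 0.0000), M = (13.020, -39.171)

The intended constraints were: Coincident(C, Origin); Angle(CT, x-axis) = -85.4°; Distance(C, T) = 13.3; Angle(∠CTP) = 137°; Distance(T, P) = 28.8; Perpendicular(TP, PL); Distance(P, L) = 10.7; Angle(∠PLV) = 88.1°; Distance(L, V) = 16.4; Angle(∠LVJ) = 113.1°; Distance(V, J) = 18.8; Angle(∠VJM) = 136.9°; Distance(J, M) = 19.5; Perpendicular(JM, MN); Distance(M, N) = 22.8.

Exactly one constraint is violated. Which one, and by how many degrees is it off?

Perpendicular(JM, MN) — off by 6.70°.

C = (0.00, 0.00) ✓; CT at -85.40° ✓; |CT| = 13.30 ✓; ∠CTP = 137.0° ✓; |TP| = 28.80 ✓; ∠(TP, PL) = 90.00° ✓; |PL| = 10.70 ✓; ∠PLV = 88.10° ✓; |LV| = 16.40 ✓; ∠LVJ = 113.1° ✓; |VJ| = 18.80 ✓; ∠VJM = 136.9° ✓; |JM| = 19.50 ✓; ∠(JM, MN) = 83.30° ✗; |MN| = 22.80 ✓.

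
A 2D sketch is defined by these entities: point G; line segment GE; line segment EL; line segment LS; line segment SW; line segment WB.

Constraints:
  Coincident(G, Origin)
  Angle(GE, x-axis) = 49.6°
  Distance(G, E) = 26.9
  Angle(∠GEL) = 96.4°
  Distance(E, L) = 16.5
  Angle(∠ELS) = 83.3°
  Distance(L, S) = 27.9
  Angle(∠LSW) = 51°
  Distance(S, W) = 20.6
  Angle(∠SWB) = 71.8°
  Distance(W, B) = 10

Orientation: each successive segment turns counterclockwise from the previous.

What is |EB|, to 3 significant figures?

11.6

G is at the origin; GE runs at 49.6° with length 26.9, so E = (17.4, 20.5). ∠GEL = 96.4° gives EL at 133° from the x-axis; with |EL| = 16.5, L = (6.14, 32.5). ∠ELS = 83.3° gives LS at -130° from the x-axis; with |LS| = 27.9, S = (-11.8, 11.2). ∠LSW = 51.0° gives SW at -1.10° from the x-axis; with |SW| = 20.6, W = (8.76, 10.8). ∠SWB = 71.8° gives WB at 107° from the x-axis; with |WB| = 10.0, B = (5.82, 20.3). Then |EB| = |B − E| = 11.6.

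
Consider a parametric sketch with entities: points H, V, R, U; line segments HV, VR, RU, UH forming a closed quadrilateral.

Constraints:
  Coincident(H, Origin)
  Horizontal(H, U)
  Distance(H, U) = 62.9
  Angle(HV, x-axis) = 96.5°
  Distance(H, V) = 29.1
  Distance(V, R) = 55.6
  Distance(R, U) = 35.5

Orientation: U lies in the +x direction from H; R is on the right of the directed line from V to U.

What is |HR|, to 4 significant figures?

34.23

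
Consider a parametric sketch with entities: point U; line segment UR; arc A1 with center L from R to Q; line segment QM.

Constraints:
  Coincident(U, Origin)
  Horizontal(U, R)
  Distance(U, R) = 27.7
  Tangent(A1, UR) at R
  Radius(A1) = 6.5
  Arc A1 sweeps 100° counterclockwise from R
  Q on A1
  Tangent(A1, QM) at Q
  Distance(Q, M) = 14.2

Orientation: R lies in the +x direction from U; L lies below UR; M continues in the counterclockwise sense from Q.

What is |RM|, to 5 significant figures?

21.968

U is at the origin; UR is horizontal with |UR| = 27.7 and R on the +x side, so R = (27.700, 0.0000). The tangent condition forces LR to be normal to UR, so L = R + (0, -6.5) = (27.700, -6.5000). On A1, R sits at bearing 90° from L; a 100° counterclockwise sweep puts Q at bearing 190°, so Q = L + 6.5·(cos 190°, sin 190°) = (21.299, -7.6287). Since A1 is tangent to QM there, LQ ⟂ QM, so QM runs along (−sin 190°, cos 190°); with |QM| = 14.2, M = (23.765, -21.613). Then |RM| = |M − R| = 21.968.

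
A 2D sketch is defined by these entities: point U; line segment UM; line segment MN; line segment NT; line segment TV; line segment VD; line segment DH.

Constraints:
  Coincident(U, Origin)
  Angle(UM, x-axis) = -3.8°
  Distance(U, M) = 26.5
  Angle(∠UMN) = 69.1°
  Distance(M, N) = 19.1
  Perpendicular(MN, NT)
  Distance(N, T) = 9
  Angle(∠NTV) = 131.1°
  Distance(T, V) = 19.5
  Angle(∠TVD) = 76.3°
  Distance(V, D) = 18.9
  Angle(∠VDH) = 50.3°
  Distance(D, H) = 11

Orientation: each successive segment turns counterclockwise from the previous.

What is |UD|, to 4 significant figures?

24.04

U is at the origin; UM runs at -3.8° with length 26.5, so M = (26.44, -1.756). ∠UMN = 69.1° gives MN at 107.1° from the x-axis; with |MN| = 19.1, N = (20.83, 16.50). MN ⟂ NT, so NT runs at -162.9°; with |NT| = 9.0, T = (12.22, 13.85). ∠NTV = 131.1° gives TV at -114.0° from the x-axis; with |TV| = 19.5, V = (4.292, -3.961). ∠TVD = 76.3° gives VD at -10.30° from the x-axis; with |VD| = 18.9, D = (22.89, -7.340). Then |UD| = |D − U| = 24.04.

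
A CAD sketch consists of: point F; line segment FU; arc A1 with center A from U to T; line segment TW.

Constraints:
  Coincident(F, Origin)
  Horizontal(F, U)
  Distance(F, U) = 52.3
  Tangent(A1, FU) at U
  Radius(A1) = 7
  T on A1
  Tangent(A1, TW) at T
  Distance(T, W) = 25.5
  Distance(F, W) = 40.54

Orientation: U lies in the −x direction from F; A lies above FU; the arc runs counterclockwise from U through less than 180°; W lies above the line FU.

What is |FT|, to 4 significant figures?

46.57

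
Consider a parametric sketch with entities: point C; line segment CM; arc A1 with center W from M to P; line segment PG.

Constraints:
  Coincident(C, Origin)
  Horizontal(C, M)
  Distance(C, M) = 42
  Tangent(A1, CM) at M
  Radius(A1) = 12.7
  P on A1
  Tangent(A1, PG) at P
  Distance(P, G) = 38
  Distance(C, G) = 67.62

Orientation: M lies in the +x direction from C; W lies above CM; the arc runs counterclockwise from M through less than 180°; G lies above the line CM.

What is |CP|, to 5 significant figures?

56.576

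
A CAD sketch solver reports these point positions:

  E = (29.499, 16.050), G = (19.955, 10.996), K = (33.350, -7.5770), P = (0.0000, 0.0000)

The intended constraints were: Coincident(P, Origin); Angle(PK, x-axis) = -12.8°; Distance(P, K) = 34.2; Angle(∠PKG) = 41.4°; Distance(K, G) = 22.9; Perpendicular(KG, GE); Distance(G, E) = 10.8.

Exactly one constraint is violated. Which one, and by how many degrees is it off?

Perpendicular(KG, GE) — off by 7.90°.

P = (0.00, 0.00) ✓; PK at -12.80° ✓; |PK| = 34.20 ✓; ∠PKG = 41.40° ✓; |KG| = 22.90 ✓; ∠(KG, GE) = 97.90° ✗; |GE| = 10.80 ✓.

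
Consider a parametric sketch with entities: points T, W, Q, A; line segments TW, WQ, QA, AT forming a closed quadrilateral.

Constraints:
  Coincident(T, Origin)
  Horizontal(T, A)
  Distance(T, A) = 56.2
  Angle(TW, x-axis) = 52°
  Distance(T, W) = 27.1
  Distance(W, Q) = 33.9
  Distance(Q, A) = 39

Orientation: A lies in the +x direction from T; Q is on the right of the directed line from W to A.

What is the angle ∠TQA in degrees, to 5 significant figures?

128.48°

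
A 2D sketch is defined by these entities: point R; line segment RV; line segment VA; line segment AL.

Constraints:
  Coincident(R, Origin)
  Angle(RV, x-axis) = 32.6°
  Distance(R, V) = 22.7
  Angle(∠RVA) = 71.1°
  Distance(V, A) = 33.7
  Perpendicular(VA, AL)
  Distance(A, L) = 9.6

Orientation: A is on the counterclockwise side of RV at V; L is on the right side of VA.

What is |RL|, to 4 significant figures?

40.74

R is at the origin; RV runs at 32.6° with length 22.7, so V = 22.7·(cos 32.6°, sin 32.6°) = (19.12, 12.23). ∠RVA = 71.1°, so VA runs at 32.6° + (180° − 71.1°) = 141.5° from the x-axis; with |VA| = 33.7, A = V + 33.7·(cos 141.5°, sin 141.5°) = (-7.250, 33.21). The perpendicularity gives AL at right angles to VA; with |AL| = 9.6 on the right of VA, L = A + 9.6·(0.6225, 0.7826) = (-1.274, 40.72). Then |RL| = |L − R| = 40.74.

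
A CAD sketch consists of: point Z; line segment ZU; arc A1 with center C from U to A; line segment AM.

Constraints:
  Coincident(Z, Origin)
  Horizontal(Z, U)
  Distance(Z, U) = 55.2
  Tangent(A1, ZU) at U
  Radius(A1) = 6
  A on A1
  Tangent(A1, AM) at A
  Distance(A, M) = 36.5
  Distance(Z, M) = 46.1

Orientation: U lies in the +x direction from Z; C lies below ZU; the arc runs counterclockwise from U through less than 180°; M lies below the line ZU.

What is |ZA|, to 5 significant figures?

50.159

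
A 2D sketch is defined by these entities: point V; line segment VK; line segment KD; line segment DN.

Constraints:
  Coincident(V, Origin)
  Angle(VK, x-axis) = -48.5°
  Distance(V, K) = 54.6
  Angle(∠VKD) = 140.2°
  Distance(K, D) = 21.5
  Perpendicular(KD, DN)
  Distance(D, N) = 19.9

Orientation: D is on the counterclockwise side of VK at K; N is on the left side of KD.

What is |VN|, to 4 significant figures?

65.21

V is at the origin; VK runs at -48.5° with length 54.6, so K = 54.6·(cos -48.5°, sin -48.5°) = (36.18, -40.89). ∠VKD = 140.2°, so KD runs at -48.5° + (180° − 140.2°) = -8.700° from the x-axis; with |KD| = 21.5, D = K + 21.5·(cos -8.700°, sin -8.700°) = (57.43, -44.15). The perpendicularity gives DN at right angles to KD; with |DN| = 19.9 on the left of KD, N = D + 19.9·(0.1513, 0.9885) = (60.44, -24.47). Then |VN| = |N − V| = 65.21.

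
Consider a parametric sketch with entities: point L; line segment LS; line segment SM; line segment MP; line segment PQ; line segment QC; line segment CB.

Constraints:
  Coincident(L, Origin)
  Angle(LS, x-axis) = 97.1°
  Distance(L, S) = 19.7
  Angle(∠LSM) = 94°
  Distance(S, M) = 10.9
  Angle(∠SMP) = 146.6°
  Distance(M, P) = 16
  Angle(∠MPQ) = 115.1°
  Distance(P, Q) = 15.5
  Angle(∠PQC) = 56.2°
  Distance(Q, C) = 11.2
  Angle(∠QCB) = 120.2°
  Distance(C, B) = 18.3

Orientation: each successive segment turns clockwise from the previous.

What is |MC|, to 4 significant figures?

16.87

L is at the origin; LS runs at 97.1° with length 19.7, so S = (-2.435, 19.55). ∠LSM = 94.0° gives SM at 11.10° from the x-axis; with |SM| = 10.9, M = (8.261, 21.65). ∠SMP = 146.6° gives MP at -22.30° from the x-axis; with |MP| = 16.0, P = (23.06, 15.58). ∠MPQ = 115.1° gives PQ at -87.20° from the x-axis; with |PQ| = 15.5, Q = (23.82, 0.09463). ∠PQC = 56.2° gives QC at 149.0° from the x-axis; with |QC| = 11.2, C = (14.22, 5.863). Then |MC| = |C − M| = 16.87.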